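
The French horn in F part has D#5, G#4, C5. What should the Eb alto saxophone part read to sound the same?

E#5 A#4 D5

First find concert pitch: the French horn in F sounds a perfect fifth below written, so D#5 G#4 C5 sounds G#4 C#4 F4.
Then write for Eb alto saxophone: it sounds a major sixth below written, so the part must be a major sixth above concert.
G#4 → E#5
C#4 → A#4
F4 → D5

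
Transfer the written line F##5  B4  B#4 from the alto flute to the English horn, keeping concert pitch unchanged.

G##5 C#5 C##5

First find concert pitch: the alto flute sounds a perfect fourth below written, so F##5 B4 B#4 sounds C##5 F#4 F##4.
Then write for English horn: it sounds a perfect fifth below written, so the part must be a perfect fifth above concert.
C##5 → G##5
F#4 → C#5
F##4 → C##5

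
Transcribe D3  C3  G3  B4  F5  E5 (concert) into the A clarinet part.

Written C4 sounds as A3 on the A clarinet, so concert pitches are written a minor third up.
D3 -> F3
C3 -> Eb3
G3 -> Bb3
B4 -> D5
F5 -> Ab5
E5 -> G5

F3 Eb3 Bb3 D5 Ab5 G5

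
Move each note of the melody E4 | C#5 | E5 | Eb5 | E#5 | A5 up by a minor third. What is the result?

G4 E5 G5 Gb5 G#5 C6

E4 -> G4
C#5 -> E5
E5 -> G5
Eb5 -> Gb5
E#5 -> G#5
A5 -> C6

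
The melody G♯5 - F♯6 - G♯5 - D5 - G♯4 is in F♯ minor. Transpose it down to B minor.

C#5 B5 C#5 G4 C#4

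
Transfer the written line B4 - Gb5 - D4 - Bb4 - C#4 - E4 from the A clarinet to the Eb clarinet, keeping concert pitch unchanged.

First find concert pitch: the A clarinet sounds a minor third below written, so B4 Gb5 D4 Bb4 C#4 E4 sounds G#4 Eb5 B3 G4 A#3 C#4.
Then write for Eb clarinet: it sounds a minor third above written, so the part must be a minor third below concert.
G#4 → E#4
Eb5 → C5
B3 → G#3
G4 → E4
A#3 → F##3
C#4 → A#3

E#4 C5 G#3 E4 F##3 A#3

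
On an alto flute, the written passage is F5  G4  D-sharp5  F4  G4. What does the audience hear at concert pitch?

Written C4 on the alto flute sounds as G3, a perfect fourth lower; apply that shift to every note.
F5 to C5
G4 to D4
D#5 to A#4
F4 to C4
G4 to D4

C5 D4 A#4 C4 D4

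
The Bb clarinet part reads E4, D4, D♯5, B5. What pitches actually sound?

D4 C4 C#5 A5

The Bb clarinet sounds a major second below written, so transpose each written note down a major second.
E4 gives D4
D4 gives C4
D#5 gives C#5
B5 gives A5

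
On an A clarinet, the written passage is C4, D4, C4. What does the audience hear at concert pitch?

The A clarinet sounds a minor third below written, so transpose each written note down a minor third.
C4 -> A3
D4 -> B3
C4 -> A3

A3 B3 A3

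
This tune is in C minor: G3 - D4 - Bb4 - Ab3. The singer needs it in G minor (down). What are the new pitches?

C minor to G minor down is a perfect fourth, so every note moves down by that interval.
G3 -> D3
D4 -> A3
Bb4 -> F4
Ab3 -> Eb3

D3 A3 F4 Eb3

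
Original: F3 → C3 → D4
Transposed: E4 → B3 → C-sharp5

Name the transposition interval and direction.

From F3 to E4 is 7 letter names — a seventh of some quality.
F3 to E4 is 11 semitones, which makes it a major seventh; the second version is higher, so the direction is up.
Checking another pair — D4 → C#5 — gives the same interval.

up a major seventh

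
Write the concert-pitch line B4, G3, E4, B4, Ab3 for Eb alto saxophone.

G#5 E4 C#5 G#5 F4

The Eb alto saxophone sounds a major sixth below written, so the written part must be a major sixth above concert — transpose each note up.
B4 to G#5
G3 to E4
E4 to C#5
B4 to G#5
Ab3 to F4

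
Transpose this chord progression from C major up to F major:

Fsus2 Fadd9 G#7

Bbsus2 Bbadd9 C#7

C major up to F major is a perfect fourth; each chord root moves by that interval while the quality stays the same.
Fsus2: root F up a perfect fourth → Bb, giving Bbsus2.
Fadd9: root F up a perfect fourth → Bb, giving Bbadd9.
G#7: root G# up a perfect fourth → C#, giving C#7.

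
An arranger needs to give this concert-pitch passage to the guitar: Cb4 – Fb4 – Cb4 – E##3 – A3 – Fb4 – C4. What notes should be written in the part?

Written C4 sounds as C3 on the guitar, so concert pitches are written a perfect octave up.
Cb4 → Cb5
Fb4 → Fb5
Cb4 → Cb5
E##3 → E##4
A3 → A4
Fb4 → Fb5
C4 → C5

Cb5 Fb5 Cb5 E##4 A4 Fb5 C5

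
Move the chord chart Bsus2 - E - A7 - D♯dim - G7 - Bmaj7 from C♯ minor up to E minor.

Dsus2 G C7 F#dim Bb7 Dmaj7

C♯ minor up to E minor is a minor third; each chord root moves by that interval while the quality stays the same.
Bsus2: root B up a minor third → D, giving Dsus2.
E: root E up a minor third → G, giving G.
A7: root A up a minor third → C, giving C7.
D♯dim: root D♯ up a minor third → F#, giving F#dim.
G7: root G up a minor third → Bb, giving Bb7.
Bmaj7: root B up a minor third → D, giving Dmaj7.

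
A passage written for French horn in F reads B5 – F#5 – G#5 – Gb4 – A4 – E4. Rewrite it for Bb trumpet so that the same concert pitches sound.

F#5 C#5 D#5 Db4 E4 B3

First find concert pitch: the French horn in F sounds a perfect fifth below written, so B5 F#5 G#5 Gb4 A4 E4 sounds E5 B4 C#5 Cb4 D4 A3.
Then write for Bb trumpet: it sounds a major second below written, so the part must be a major second above concert.
E5 → F#5
B4 → C#5
C#5 → D#5
Cb4 → Db4
D4 → E4
A3 → B3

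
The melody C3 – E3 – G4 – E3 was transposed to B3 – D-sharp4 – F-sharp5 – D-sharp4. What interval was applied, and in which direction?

From C3 to B3 is 7 letter names — a seventh of some quality.
C3 to B3 is 11 semitones, which makes it a major seventh; the second version is higher, so the direction is up.
Checking another pair — E3 → D#4 — gives the same interval.

up a major seventh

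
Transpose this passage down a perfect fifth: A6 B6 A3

A6 down a perfect fifth is D6.
B6 down a perfect fifth is E6.
A3 down a perfect fifth is D3.

D6 E6 D3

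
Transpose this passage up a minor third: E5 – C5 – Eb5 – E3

E5 up a minor third is G5.
C5: a third up reaches E, and 3 semitones makes it Eb5.
A minor third up from Eb5 gives Gb5.
E3 up a minor third is G3.

G5 Eb5 Gb5 G3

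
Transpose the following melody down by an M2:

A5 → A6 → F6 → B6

A5: a second down reaches G, and 2 semitones makes it G5.
A6 down a major second is G6.
A major second down from F6 gives Eb6.
B6 down a major second is A6.

G5 G6 Eb6 A6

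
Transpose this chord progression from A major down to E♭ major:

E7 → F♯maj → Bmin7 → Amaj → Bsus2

Bb7 Cmaj Fmin7 Ebmaj Fsus2

A major down to E♭ major is an augmented fourth; each chord root moves by that interval while the quality stays the same.
E7: root E down an augmented fourth → Bb, giving Bb7.
F♯maj: root F♯ down an augmented fourth → C, giving Cmaj.
Bmin7: root B down an augmented fourth → F, giving Fmin7.
Amaj: root A down an augmented fourth → Eb, giving Ebmaj.
Bsus2: root B down an augmented fourth → F, giving Fsus2.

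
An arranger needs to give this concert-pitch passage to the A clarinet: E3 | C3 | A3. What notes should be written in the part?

G3 Eb3 C4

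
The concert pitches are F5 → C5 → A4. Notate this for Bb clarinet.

Written C4 sounds as Bb3 on the Bb clarinet, so concert pitches are written a major second up.
F5 gives G5
C5 gives D5
A4 gives B4

G5 D5 B4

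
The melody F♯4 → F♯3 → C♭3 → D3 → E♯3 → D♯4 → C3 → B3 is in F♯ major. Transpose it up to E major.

E5 E4 Bbb3 C4 D#4 C#5 Bb3 A4

From F♯ up to E is a minor seventh; apply that to each pitch.
F#4 becomes E5
F#3 becomes E4
Cb3 becomes Bbb3
D3 becomes C4
E#3 becomes D#4
D#4 becomes C#5
C3 becomes Bb3
B3 becomes A4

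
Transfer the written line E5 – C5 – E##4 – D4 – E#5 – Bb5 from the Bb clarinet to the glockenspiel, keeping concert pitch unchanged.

First find concert pitch: the Bb clarinet sounds a major second below written, so E5 C5 E##4 D4 E#5 Bb5 sounds D5 Bb4 D##4 C4 D#5 Ab5.
Then write for glockenspiel: it sounds a perfect fifteenth above written, so the part must be a perfect fifteenth below concert.
D5 → D3
Bb4 → Bb2
D##4 → D##2
C4 → C2
D#5 → D#3
Ab5 → Ab3

D3 Bb2 D##2 C2 D#3 Ab3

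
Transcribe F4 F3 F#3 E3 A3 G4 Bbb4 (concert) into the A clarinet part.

Ab4 Ab3 A3 G3 C4 Bb4 Dbb5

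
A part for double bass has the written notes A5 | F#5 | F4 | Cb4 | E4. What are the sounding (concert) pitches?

A4 F#4 F3 Cb3 E3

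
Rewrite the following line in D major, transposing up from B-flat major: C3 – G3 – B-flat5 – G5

From B-flat up to D is a major third; apply that to each pitch.
C3 becomes E3
G3 becomes B3
Bb5 becomes D6
G5 becomes B5

E3 B3 D6 B5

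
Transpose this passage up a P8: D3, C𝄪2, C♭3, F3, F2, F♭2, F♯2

D3 becomes D4
C##2 becomes C##3
Cb3 becomes Cb4
F3 becomes F4
F2 becomes F3
Fb2 becomes Fb3
F#2 becomes F#3

D4 C##3 Cb4 F4 F3 Fb3 F#3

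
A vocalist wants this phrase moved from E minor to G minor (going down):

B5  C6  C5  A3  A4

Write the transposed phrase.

D5 Eb5 Eb4 C3 C4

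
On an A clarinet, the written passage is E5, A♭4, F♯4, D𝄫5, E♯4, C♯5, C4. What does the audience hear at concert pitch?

The A clarinet sounds a minor third below written, so transpose each written note down a minor third.
E5 gives C#5
Ab4 gives F4
F#4 gives D#4
Dbb5 gives Bbb4
E#4 gives C##4
C#5 gives A#4
C4 gives A3

C#5 F4 D#4 Bbb4 C##4 A#4 A3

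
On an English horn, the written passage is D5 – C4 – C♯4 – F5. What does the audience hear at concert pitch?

Written C4 on the English horn sounds as F3, a perfect fifth lower; apply that shift to every note.
D5 → G4
C4 → F3
C#4 → F#3
F5 → Bb4

G4 F3 F#3 Bb4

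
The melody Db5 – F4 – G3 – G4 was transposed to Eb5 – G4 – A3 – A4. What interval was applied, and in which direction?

From Db5 to Eb5 is 2 letter names — a second of some quality.
Db5 to Eb5 is 2 semitones, which makes it a major second; the second version is higher, so the direction is up.
Checking another pair — G4 → A4 — gives the same interval.

up a major second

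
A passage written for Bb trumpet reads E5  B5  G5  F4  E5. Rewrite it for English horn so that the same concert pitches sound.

First find concert pitch: the Bb trumpet sounds a major second below written, so E5 B5 G5 F4 E5 sounds D5 A5 F5 Eb4 D5.
Then write for English horn: it sounds a perfect fifth below written, so the part must be a perfect fifth above concert.
D5 → A5
A5 → E6
F5 → C6
Eb4 → Bb4
D5 → A5

A5 E6 C6 Bb4 A5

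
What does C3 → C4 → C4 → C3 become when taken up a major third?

E3 E4 E4 E3

C3 up a major third is E3.
C4 up a major third is E4.
C4: a third up reaches E, and 4 semitones makes it E4.
C3 up a major third is E3.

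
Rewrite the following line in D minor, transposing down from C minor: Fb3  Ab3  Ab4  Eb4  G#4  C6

From C down to D is a minor seventh; apply that to each pitch.
Fb3 gives Gb2
Ab3 gives Bb2
Ab4 gives Bb3
Eb4 gives F3
G#4 gives A#3
C6 gives D5

Gb2 Bb2 Bb3 F3 A#3 D5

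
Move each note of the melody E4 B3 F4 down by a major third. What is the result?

C4 G3 Db4

E4 becomes C4
B3 becomes G3
F4 becomes Db4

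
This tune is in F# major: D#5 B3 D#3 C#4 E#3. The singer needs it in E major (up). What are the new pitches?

F# major to E major up is a minor seventh, so every note moves up by that interval.
D#5 becomes C#6
B3 becomes A4
D#3 becomes C#4
C#4 becomes B4
E#3 becomes D#4

C#6 A4 C#4 B4 D#4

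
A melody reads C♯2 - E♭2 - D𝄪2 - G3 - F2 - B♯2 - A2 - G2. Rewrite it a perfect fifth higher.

C#2 up a perfect fifth is G#2.
Eb2: a fifth up reaches B, and 7 semitones makes it Bb2.
D##2 up a perfect fifth is A##2.
G3: a fifth up reaches D, and 7 semitones makes it D4.
F2: a fifth up reaches C, and 7 semitones makes it C3.
A perfect fifth up from B#2 gives F##3.
A2: a fifth up reaches E, and 7 semitones makes it E3.
A perfect fifth up from G2 gives D3.

G#2 Bb2 A##2 D4 C3 F##3 E3 D3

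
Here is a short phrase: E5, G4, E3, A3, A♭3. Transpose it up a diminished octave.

Eb6 Gb5 Eb4 Ab4 Abb4

E5 gives Eb6
G4 gives Gb5
E3 gives Eb4
A3 gives Ab4
Ab3 gives Abb4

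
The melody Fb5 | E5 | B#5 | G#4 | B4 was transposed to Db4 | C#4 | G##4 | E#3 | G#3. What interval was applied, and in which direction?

down a minor tenth

From Fb5 to Db4 is 10 letter names — a tenth of some quality.
Db4 to Fb5 is 15 semitones, which makes it a minor tenth; the second version is lower, so the direction is down.
Checking another pair — B4 → G#3 — gives the same interval.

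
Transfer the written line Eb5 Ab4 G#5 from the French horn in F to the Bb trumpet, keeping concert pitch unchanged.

First find concert pitch: the French horn in F sounds a perfect fifth below written, so Eb5 Ab4 G#5 sounds Ab4 Db4 C#5.
Then write for Bb trumpet: it sounds a major second below written, so the part must be a major second above concert.
Ab4 → Bb4
Db4 → Eb4
C#5 → D#5

Bb4 Eb4 D#5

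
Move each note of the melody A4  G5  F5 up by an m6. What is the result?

A minor sixth up from A4 gives F5.
G5 up a minor sixth is Eb6.
F5: a sixth up reaches D, and 8 semitones makes it Db6.

F5 Eb6 Db6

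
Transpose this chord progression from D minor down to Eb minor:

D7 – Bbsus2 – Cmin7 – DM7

Eb7 Cbsus2 Dbmin7 EbM7

D minor down to Eb minor is a major seventh; each chord root moves by that interval while the quality stays the same.
D7: root D down a major seventh → Eb, giving Eb7.
Bbsus2: root Bb down a major seventh → Cb, giving Cbsus2.
Cmin7: root C down a major seventh → Db, giving Dbmin7.
DM7: root D down a major seventh → Eb, giving EbM7.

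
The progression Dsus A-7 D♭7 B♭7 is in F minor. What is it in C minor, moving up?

F minor up to C minor is a perfect fifth; each chord root moves by that interval while the quality stays the same.
Dsus: root D up a perfect fifth → A, giving Asus.
A-7: root A up a perfect fifth → E, giving E-7.
D♭7: root D♭ up a perfect fifth → Ab, giving Ab7.
B♭7: root B♭ up a perfect fifth → F, giving F7.

Asus E-7 Ab7 F7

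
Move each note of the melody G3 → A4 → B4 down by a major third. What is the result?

A major third down from G3 gives Eb3.
A4: a third down reaches F, and 4 semitones makes it F4.
B4 down a major third is G4.

Eb3 F4 G4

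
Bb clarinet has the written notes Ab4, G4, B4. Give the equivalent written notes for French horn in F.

Db5 C5 E5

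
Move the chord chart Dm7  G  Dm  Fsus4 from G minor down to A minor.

G minor down to A minor is a minor seventh; each chord root moves by that interval while the quality stays the same.
Dm7: root D down a minor seventh → E, giving Em7.
G: root G down a minor seventh → A, giving A.
Dm: root D down a minor seventh → E, giving Em.
Fsus4: root F down a minor seventh → G, giving Gsus4.

Em7 A Em Gsus4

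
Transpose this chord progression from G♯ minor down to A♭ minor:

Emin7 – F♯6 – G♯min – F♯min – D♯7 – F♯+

Fbmin7 Gb6 Abmin Gbmin Eb7 Gb+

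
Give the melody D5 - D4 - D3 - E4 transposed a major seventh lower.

Eb4 Eb3 Eb2 F3

D5: a seventh down reaches E, and 11 semitones makes it Eb4.
D4: a seventh down reaches E, and 11 semitones makes it Eb3.
D3 down a major seventh is Eb2.
E4: a seventh down reaches F, and 11 semitones makes it F3.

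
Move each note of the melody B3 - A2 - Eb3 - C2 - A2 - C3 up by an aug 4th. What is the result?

An augmented fourth up from B3 gives E#4.
An augmented fourth up from A2 gives D#3.
Eb3 up an augmented fourth is A3.
C2: a fourth up reaches F, and 6 semitones makes it F#2.
A2 up an augmented fourth is D#3.
C3 up an augmented fourth is F#3.

E#4 D#3 A3 F#2 D#3 F#3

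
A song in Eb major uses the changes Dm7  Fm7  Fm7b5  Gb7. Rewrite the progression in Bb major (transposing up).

Am7 Cm7 Cm7b5 Db7

Eb major up to Bb major is a perfect fifth; each chord root moves by that interval while the quality stays the same.
Dm7: root D up a perfect fifth → A, giving Am7.
Fm7: root F up a perfect fifth → C, giving Cm7.
Fm7b5: root F up a perfect fifth → C, giving Cm7b5.
Gb7: root Gb up a perfect fifth → Db, giving Db7.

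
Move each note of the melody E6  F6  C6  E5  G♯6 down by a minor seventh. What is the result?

F#5 G5 D5 F#4 A#5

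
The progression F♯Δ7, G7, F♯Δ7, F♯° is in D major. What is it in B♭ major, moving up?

DΔ7 Eb7 DΔ7 D°

D major up to B♭ major is a minor sixth; each chord root moves by that interval while the quality stays the same.
F♯Δ7: root F♯ up a minor sixth → D, giving DΔ7.
G7: root G up a minor sixth → Eb, giving Eb7.
F♯Δ7: root F♯ up a minor sixth → D, giving DΔ7.
F♯°: root F♯ up a minor sixth → D, giving D°.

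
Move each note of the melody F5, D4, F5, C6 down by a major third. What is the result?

F5 to Db5
D4 to Bb3
F5 to Db5
C6 to Ab5

Db5 Bb3 Db5 Ab5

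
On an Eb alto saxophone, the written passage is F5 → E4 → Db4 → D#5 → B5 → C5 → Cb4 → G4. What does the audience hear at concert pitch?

Ab4 G3 Fb3 F#4 D5 Eb4 Ebb3 Bb3

Written C4 on the Eb alto saxophone sounds as Eb3, a major sixth lower; apply that shift to every note.
F5 gives Ab4
E4 gives G3
Db4 gives Fb3
D#5 gives F#4
B5 gives D5
C5 gives Eb4
Cb4 gives Ebb3
G4 gives Bb3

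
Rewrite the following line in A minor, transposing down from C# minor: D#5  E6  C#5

C# minor to A minor down is a major third, so every note moves down by that interval.
D#5 gives B4
E6 gives C6
C#5 gives A4

B4 C6 A4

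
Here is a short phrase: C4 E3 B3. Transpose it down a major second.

Bb3 D3 A3

C4 → Bb3
E3 → D3
B3 → A3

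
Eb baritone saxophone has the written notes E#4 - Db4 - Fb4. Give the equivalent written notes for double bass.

G#3 Fb3 Abb3

First find concert pitch: the Eb baritone saxophone sounds a major thirteenth below written, so E#4 Db4 Fb4 sounds G#2 Fb2 Abb2.
Then write for double bass: it sounds a perfect octave below written, so the part must be a perfect octave above concert.
G#2 → G#3
Fb2 → Fb3
Abb2 → Abb3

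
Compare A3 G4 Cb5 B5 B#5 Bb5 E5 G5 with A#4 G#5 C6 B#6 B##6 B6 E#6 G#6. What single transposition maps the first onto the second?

From A3 to A#4 is 8 letter names — an octave of some quality.
A3 to A#4 is 13 semitones, which makes it an augmented octave; the second version is higher, so the direction is up.
Checking another pair — G5 → G#6 — gives the same interval.

up an augmented octave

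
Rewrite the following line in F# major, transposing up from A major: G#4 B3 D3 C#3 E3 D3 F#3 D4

E#5 G#4 B3 A#3 C#4 B3 D#4 B4

From A up to F# is a major sixth; apply that to each pitch.
G#4 gives E#5
B3 gives G#4
D3 gives B3
C#3 gives A#3
E3 gives C#4
D3 gives B3
F#3 gives D#4
D4 gives B4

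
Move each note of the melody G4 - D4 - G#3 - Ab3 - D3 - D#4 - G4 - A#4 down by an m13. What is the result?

G4 -> B2
D4 -> F#2
G#3 -> B#1
Ab3 -> C2
D3 -> F#1
D#4 -> F##2
G4 -> B2
A#4 -> C##3

B2 F#2 B#1 C2 F#1 F##2 B2 C##3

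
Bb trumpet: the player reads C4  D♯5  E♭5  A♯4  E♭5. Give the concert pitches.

Bb3 C#5 Db5 G#4 Db5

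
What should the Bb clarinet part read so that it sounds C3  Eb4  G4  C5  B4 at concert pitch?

D3 F4 A4 D5 C#5

Written C4 sounds as Bb3 on the Bb clarinet, so concert pitches are written a major second up.
C3 -> D3
Eb4 -> F4
G4 -> A4
C5 -> D5
B4 -> C#5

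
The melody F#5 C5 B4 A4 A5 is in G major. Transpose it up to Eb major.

From G up to Eb is a minor sixth; apply that to each pitch.
F#5 becomes D6
C5 becomes Ab5
B4 becomes G5
A4 becomes F5
A5 becomes F6

D6 Ab5 G5 F5 F6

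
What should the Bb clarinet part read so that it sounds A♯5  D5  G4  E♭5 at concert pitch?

Written C4 sounds as Bb3 on the Bb clarinet, so concert pitches are written a major second up.
A#5 → B#5
D5 → E5
G4 → A4
Eb5 → F5

B#5 E5 A4 F5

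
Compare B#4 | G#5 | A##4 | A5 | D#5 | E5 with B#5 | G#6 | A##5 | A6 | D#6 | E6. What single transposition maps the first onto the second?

From B#4 to B#5 is 8 letter names — an octave of some quality.
B#4 to B#5 is 12 semitones, which makes it a perfect octave; the second version is higher, so the direction is up.
Checking another pair — E5 → E6 — gives the same interval.

up a perfect octave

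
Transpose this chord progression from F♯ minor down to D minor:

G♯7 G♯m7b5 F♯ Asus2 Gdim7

E7 Em7b5 D Fsus2 Ebdim7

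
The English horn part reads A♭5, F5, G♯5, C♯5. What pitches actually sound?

Written C4 on the English horn sounds as F3, a perfect fifth lower; apply that shift to every note.
Ab5 gives Db5
F5 gives Bb4
G#5 gives C#5
C#5 gives F#4

Db5 Bb4 C#5 F#4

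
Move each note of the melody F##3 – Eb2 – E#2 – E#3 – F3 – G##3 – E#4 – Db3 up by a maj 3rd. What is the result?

A##3 G2 G##2 G##3 A3 B##3 G##4 F3

F##3 gives A##3
Eb2 gives G2
E#2 gives G##2
E#3 gives G##3
F3 gives A3
G##3 gives B##3
E#4 gives G##4
Db3 gives F3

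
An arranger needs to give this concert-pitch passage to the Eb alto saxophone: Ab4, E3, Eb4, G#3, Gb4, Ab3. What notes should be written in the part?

F5 C#4 C5 E#4 Eb5 F4

The Eb alto saxophone sounds a major sixth below written, so the written part must be a major sixth above concert — transpose each note up.
Ab4 gives F5
E3 gives C#4
Eb4 gives C5
G#3 gives E#4
Gb4 gives Eb5
Ab3 gives F4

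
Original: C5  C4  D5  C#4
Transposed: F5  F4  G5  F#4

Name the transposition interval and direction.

From C5 to F5 is 4 letter names — a fourth of some quality.
C5 to F5 is 5 semitones, which makes it a perfect fourth; the second version is higher, so the direction is up.
Checking another pair — C#4 → F#4 — gives the same interval.

up a perfect fourth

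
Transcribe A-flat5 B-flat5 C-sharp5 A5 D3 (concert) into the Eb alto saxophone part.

The Eb alto saxophone sounds a major sixth below written, so the written part must be a major sixth above concert — transpose each note up.
Ab5 becomes F6
Bb5 becomes G6
C#5 becomes A#5
A5 becomes F#6
D3 becomes B3

F6 G6 A#5 F#6 B3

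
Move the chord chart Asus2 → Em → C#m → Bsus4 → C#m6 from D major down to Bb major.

D major down to Bb major is a major third; each chord root moves by that interval while the quality stays the same.
Asus2: root A down a major third → F, giving Fsus2.
Em: root E down a major third → C, giving Cm.
C#m: root C# down a major third → A, giving Am.
Bsus4: root B down a major third → G, giving Gsus4.
C#m6: root C# down a major third → A, giving Am6.

Fsus2 Cm Am Gsus4 Am6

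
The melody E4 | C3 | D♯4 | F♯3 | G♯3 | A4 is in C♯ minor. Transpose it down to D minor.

F3 Db2 E3 G2 A2 Bb3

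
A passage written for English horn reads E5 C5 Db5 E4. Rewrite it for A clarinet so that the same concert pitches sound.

C5 Ab4 Bbb4 C4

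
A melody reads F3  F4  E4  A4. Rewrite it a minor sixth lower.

F3 -> A2
F4 -> A3
E4 -> G#3
A4 -> C#4

A2 A3 G#3 C#4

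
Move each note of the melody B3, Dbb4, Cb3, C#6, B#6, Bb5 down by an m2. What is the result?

B3: a second down reaches A, and 1 semitone makes it A#3.
Dbb4: a second down reaches C, and 1 semitone makes it Cb4.
Cb3: a second down reaches B, and 1 semitone makes it Bb2.
A minor second down from C#6 gives B#5.
A minor second down from B#6 gives A##6.
A minor second down from Bb5 gives A5.

A#3 Cb4 Bb2 B#5 A##6 A5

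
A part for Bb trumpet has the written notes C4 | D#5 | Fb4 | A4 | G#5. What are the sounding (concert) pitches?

Bb3 C#5 Ebb4 G4 F#5

Written C4 on the Bb trumpet sounds as Bb3, a major second lower; apply that shift to every note.
C4 to Bb3
D#5 to C#5
Fb4 to Ebb4
A4 to G4
G#5 to F#5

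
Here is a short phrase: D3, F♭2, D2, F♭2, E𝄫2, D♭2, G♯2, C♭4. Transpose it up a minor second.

Eb3 Gbb2 Eb2 Gbb2 Fbb2 Ebb2 A2 Dbb4

D3 → Eb3
Fb2 → Gbb2
D2 → Eb2
Fb2 → Gbb2
Ebb2 → Fbb2
Db2 → Ebb2
G#2 → A2
Cb4 → Dbb4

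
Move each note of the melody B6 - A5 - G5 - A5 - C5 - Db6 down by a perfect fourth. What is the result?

F#6 E5 D5 E5 G4 Ab5

B6 down a perfect fourth is F#6.
A5 down a perfect fourth is E5.
G5 down a perfect fourth is D5.
A5: a fourth down reaches E, and 5 semitones makes it E5.
C5 down a perfect fourth is G4.
A perfect fourth down from Db6 gives Ab5.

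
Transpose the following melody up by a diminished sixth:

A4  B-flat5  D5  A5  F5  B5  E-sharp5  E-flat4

Fb5 Gbb6 Bbb5 Fb6 Dbb6 Gb6 C6 Cbb5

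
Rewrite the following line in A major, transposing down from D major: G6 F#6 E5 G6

From D down to A is a perfect fourth; apply that to each pitch.
G6 -> D6
F#6 -> C#6
E5 -> B4
G6 -> D6

D6 C#6 B4 D6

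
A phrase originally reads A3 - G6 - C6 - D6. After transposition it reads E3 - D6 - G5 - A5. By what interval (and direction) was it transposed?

down a perfect fourth

From A3 to E3 is 4 letter names — a fourth of some quality.
E3 to A3 is 5 semitones, which makes it a perfect fourth; the second version is lower, so the direction is down.
Checking another pair — D6 → A5 — gives the same interval.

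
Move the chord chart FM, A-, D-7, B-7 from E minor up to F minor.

GbM Bb- Eb-7 C-7

E minor up to F minor is a minor second; each chord root moves by that interval while the quality stays the same.
FM: root F up a minor second → Gb, giving GbM.
A-: root A up a minor second → Bb, giving Bb-.
D-7: root D up a minor second → Eb, giving Eb-7.
B-7: root B up a minor second → C, giving C-7.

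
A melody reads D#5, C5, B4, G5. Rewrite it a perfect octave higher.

D#5 → D#6
C5 → C6
B4 → B5
G5 → G6

D#6 C6 B5 G6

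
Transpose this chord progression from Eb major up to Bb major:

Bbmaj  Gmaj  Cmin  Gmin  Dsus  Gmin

Fmaj Dmaj Gmin Dmin Asus Dmin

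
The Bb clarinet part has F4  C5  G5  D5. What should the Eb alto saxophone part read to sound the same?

First find concert pitch: the Bb clarinet sounds a major second below written, so F4 C5 G5 D5 sounds Eb4 Bb4 F5 C5.
Then write for Eb alto saxophone: it sounds a major sixth below written, so the part must be a major sixth above concert.
Eb4 → C5
Bb4 → G5
F5 → D6
C5 → A5

C5 G5 D6 A5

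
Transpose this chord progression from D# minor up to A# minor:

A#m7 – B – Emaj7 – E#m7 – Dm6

E#m7 F# Bmaj7 B#m7 Am6

D# minor up to A# minor is a perfect fifth; each chord root moves by that interval while the quality stays the same.
A#m7: root A# up a perfect fifth → E#, giving E#m7.
B: root B up a perfect fifth → F#, giving F#.
Emaj7: root E up a perfect fifth → B, giving Bmaj7.
E#m7: root E# up a perfect fifth → B#, giving B#m7.
Dm6: root D up a perfect fifth → A, giving Am6.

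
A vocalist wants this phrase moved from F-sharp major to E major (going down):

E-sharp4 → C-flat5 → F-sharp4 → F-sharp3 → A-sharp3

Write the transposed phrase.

D#4 Bbb4 E4 E3 G#3

F-sharp major to E major down is a major second, so every note moves down by that interval.
E#4 -> D#4
Cb5 -> Bbb4
F#4 -> E4
F#3 -> E3
A#3 -> G#3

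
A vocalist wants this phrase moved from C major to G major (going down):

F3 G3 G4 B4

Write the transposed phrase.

From C down to G is a perfect fourth; apply that to each pitch.
F3 → C3
G3 → D3
G4 → D4
B4 → F#4

C3 D3 D4 F#4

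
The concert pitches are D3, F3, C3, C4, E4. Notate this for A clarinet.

F3 Ab3 Eb3 Eb4 G4

Written C4 sounds as A3 on the A clarinet, so concert pitches are written a minor third up.
D3 to F3
F3 to Ab3
C3 to Eb3
C4 to Eb4
E4 to G4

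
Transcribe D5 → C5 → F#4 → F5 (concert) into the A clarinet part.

The A clarinet sounds a minor third below written, so the written part must be a minor third above concert — transpose each note up.
D5 gives F5
C5 gives Eb5
F#4 gives A4
F5 gives Ab5

F5 Eb5 A4 Ab5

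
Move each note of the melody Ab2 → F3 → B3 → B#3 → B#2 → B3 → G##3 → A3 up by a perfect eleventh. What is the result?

Db4 Bb4 E5 E#5 E#4 E5 C##5 D5

Ab2 up a perfect eleventh is Db4.
A perfect eleventh up from F3 gives Bb4.
B3 up a perfect eleventh is E5.
A perfect eleventh up from B#3 gives E#5.
A perfect eleventh up from B#2 gives E#4.
B3 up a perfect eleventh is E5.
G##3 up a perfect eleventh is C##5.
A3 up a perfect eleventh is D5.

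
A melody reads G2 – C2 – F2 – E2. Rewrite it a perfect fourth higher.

C3 F2 Bb2 A2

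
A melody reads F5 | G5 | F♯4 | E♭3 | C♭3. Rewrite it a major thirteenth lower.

Ab3 Bb3 A2 Gb1 Ebb1

F5 down a major thirteenth is Ab3.
G5 down a major thirteenth is Bb3.
A major thirteenth down from F#4 gives A2.
A major thirteenth down from Eb3 gives Gb1.
Cb3 down a major thirteenth is Ebb1.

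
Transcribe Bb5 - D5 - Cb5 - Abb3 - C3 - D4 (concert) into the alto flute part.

Eb6 G5 Fb5 Dbb4 F3 G4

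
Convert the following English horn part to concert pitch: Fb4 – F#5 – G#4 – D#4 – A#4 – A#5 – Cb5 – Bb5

The English horn sounds a perfect fifth below written, so transpose each written note down a perfect fifth.
Fb4 to Bbb3
F#5 to B4
G#4 to C#4
D#4 to G#3
A#4 to D#4
A#5 to D#5
Cb5 to Fb4
Bb5 to Eb5

Bbb3 B4 C#4 G#3 D#4 D#5 Fb4 Eb5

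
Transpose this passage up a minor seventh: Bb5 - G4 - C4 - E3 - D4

A minor seventh up from Bb5 gives Ab6.
G4 up a minor seventh is F5.
A minor seventh up from C4 gives Bb4.
E3: a seventh up reaches D, and 10 semitones makes it D4.
D4 up a minor seventh is C5.

Ab6 F5 Bb4 D4 C5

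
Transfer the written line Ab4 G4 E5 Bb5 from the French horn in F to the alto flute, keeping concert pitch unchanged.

Gb4 F4 D5 Ab5

First find concert pitch: the French horn in F sounds a perfect fifth below written, so Ab4 G4 E5 Bb5 sounds Db4 C4 A4 Eb5.
Then write for alto flute: it sounds a perfect fourth below written, so the part must be a perfect fourth above concert.
Db4 → Gb4
C4 → F4
A4 → D5
Eb5 → Ab5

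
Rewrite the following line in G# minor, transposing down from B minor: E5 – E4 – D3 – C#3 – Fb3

C#5 C#4 B2 A#2 Db3

B minor to G# minor down is a minor third, so every note moves down by that interval.
E5 becomes C#5
E4 becomes C#4
D3 becomes B2
C#3 becomes A#2
Fb3 becomes Db3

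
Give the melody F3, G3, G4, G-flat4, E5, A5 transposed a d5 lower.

B2 C#3 C#4 C4 A#4 D#5

F3 down a diminished fifth is B2.
G3 down a diminished fifth is C#3.
A diminished fifth down from G4 gives C#4.
A diminished fifth down from Gb4 gives C4.
A diminished fifth down from E5 gives A#4.
A diminished fifth down from A5 gives D#5.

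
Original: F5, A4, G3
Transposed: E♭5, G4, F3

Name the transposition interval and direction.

down a major second

Take the first pair: F5 → Eb5. F to E spans 2 letter names, so the interval is some kind of second.
Eb5 to F5 is 2 semitones, which makes it a major second; the second version is lower, so the direction is down.
Checking another pair — G3 → F3 — gives the same interval.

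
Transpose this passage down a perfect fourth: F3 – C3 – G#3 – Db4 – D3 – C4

C3 G2 D#3 Ab3 A2 G3

A perfect fourth down from F3 gives C3.
C3: a fourth down reaches G, and 5 semitones makes it G2.
A perfect fourth down from G#3 gives D#3.
Db4: a fourth down reaches A, and 5 semitones makes it Ab3.
D3 down a perfect fourth is A2.
C4: a fourth down reaches G, and 5 semitones makes it G3.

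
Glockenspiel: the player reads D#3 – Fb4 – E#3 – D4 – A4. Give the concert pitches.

The glockenspiel sounds a perfect fifteenth above written, so transpose each written note up a perfect fifteenth.
D#3 -> D#5
Fb4 -> Fb6
E#3 -> E#5
D4 -> D6
A4 -> A6

D#5 Fb6 E#5 D6 A6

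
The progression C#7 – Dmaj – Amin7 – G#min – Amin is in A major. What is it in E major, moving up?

G#7 Amaj Emin7 D#min Emin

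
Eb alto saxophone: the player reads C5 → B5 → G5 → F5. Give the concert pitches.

The Eb alto saxophone sounds a major sixth below written, so transpose each written note down a major sixth.
C5 gives Eb4
B5 gives D5
G5 gives Bb4
F5 gives Ab4

Eb4 D5 Bb4 Ab4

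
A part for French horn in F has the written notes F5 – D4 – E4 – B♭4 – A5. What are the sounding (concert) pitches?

Written C4 on the French horn in F sounds as F3, a perfect fifth lower; apply that shift to every note.
F5 becomes Bb4
D4 becomes G3
E4 becomes A3
Bb4 becomes Eb4
A5 becomes D5

Bb4 G3 A3 Eb4 D5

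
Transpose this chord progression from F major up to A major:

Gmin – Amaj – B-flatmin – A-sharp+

Bmin C#maj Dmin C##+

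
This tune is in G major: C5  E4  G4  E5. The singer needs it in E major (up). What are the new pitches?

A5 C#5 E5 C#6

G major to E major up is a major sixth, so every note moves up by that interval.
C5 becomes A5
E4 becomes C#5
G4 becomes E5
E5 becomes C#6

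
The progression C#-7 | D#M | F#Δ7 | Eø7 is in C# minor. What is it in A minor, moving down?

A-7 BM DΔ7 Cø7

C# minor down to A minor is a major third; each chord root moves by that interval while the quality stays the same.
C#-7: root C# down a major third → A, giving A-7.
D#M: root D# down a major third → B, giving BM.
F#Δ7: root F# down a major third → D, giving DΔ7.
Eø7: root E down a major third → C, giving Cø7.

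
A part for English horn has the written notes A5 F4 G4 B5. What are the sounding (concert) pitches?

D5 Bb3 C4 E5

Written C4 on the English horn sounds as F3, a perfect fifth lower; apply that shift to every note.
A5 becomes D5
F4 becomes Bb3
G4 becomes C4
B5 becomes E5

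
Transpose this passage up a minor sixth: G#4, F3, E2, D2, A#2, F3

E5 Db4 C3 Bb2 F#3 Db4

G#4 gives E5
F3 gives Db4
E2 gives C3
D2 gives Bb2
A#2 gives F#3
F3 gives Db4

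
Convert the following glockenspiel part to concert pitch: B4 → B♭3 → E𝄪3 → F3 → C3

B6 Bb5 E##5 F5 C5

Written C4 on the glockenspiel sounds as C6, a perfect fifteenth higher; apply that shift to every note.
B4 gives B6
Bb3 gives Bb5
E##3 gives E##5
F3 gives F5
C3 gives C5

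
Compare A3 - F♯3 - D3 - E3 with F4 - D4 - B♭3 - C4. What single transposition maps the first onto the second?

up a minor sixth

Take the first pair: A3 → F4. A to F spans 6 letter names, so the interval is some kind of sixth.
A3 to F4 is 8 semitones, which makes it a minor sixth; the second version is higher, so the direction is up.
Checking another pair — E3 → C4 — gives the same interval.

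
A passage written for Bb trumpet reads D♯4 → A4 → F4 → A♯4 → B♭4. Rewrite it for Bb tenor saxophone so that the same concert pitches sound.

First find concert pitch: the Bb trumpet sounds a major second below written, so D♯4 A4 F4 A♯4 B♭4 sounds C#4 G4 Eb4 G#4 Ab4.
Then write for Bb tenor saxophone: it sounds a major ninth below written, so the part must be a major ninth above concert.
C#4 → D#5
G4 → A5
Eb4 → F5
G#4 → A#5
Ab4 → Bb5

D#5 A5 F5 A#5 Bb5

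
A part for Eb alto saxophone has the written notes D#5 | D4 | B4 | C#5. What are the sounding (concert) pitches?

The Eb alto saxophone sounds a major sixth below written, so transpose each written note down a major sixth.
D#5 → F#4
D4 → F3
B4 → D4
C#5 → E4

F#4 F3 D4 E4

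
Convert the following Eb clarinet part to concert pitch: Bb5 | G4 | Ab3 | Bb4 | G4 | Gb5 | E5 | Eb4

Db6 Bb4 Cb4 Db5 Bb4 Bbb5 G5 Gb4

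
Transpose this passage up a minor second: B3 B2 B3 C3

C4 C3 C4 Db3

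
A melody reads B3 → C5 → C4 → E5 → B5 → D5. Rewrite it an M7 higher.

A#4 B5 B4 D#6 A#6 C#6

B3: a seventh up reaches A, and 11 semitones makes it A#4.
C5: a seventh up reaches B, and 11 semitones makes it B5.
C4 up a major seventh is B4.
A major seventh up from E5 gives D#6.
B5 up a major seventh is A#6.
A major seventh up from D5 gives C#6.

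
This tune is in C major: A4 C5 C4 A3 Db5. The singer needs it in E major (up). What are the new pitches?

C#5 E5 E4 C#4 F5

From C up to E is a major third; apply that to each pitch.
A4 becomes C#5
C5 becomes E5
C4 becomes E4
A3 becomes C#4
Db5 becomes F5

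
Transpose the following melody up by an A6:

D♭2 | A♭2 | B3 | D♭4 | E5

B2 F#3 G##4 B4 C##6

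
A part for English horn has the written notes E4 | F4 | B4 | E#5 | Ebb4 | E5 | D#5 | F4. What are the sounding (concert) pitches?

A3 Bb3 E4 A#4 Abb3 A4 G#4 Bb3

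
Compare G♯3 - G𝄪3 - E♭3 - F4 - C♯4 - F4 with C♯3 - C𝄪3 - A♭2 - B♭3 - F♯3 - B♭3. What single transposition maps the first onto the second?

down a perfect fifth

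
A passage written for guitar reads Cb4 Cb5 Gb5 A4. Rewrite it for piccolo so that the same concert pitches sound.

First find concert pitch: the guitar sounds a perfect octave below written, so Cb4 Cb5 Gb5 A4 sounds Cb3 Cb4 Gb4 A3.
Then write for piccolo: it sounds a perfect octave above written, so the part must be a perfect octave below concert.
Cb3 → Cb2
Cb4 → Cb3
Gb4 → Gb3
A3 → A2

Cb2 Cb3 Gb3 A2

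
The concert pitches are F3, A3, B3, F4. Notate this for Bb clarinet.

G3 B3 C#4 G4

The Bb clarinet sounds a major second below written, so the written part must be a major second above concert — transpose each note up.
F3 to G3
A3 to B3
B3 to C#4
F4 to G4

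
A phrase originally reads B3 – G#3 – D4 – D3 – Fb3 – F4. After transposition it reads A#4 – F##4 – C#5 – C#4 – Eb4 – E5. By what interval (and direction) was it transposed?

up a major seventh

Take the first pair: B3 → A#4. B to A spans 7 letter names, so the interval is some kind of seventh.
B3 to A#4 is 11 semitones, which makes it a major seventh; the second version is higher, so the direction is up.
Checking another pair — F4 → E5 — gives the same interval.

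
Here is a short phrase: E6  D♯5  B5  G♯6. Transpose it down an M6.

G5 F#4 D5 B5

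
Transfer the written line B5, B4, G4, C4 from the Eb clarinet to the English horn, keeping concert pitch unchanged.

A6 A5 F5 Bb4

First find concert pitch: the Eb clarinet sounds a minor third above written, so B5 B4 G4 C4 sounds D6 D5 Bb4 Eb4.
Then write for English horn: it sounds a perfect fifth below written, so the part must be a perfect fifth above concert.
D6 → A6
D5 → A5
Bb4 → F5
Eb4 → Bb4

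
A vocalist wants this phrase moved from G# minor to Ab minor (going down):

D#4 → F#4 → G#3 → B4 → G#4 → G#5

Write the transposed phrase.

From G# down to Ab is an augmented seventh; apply that to each pitch.
D#4 -> Eb3
F#4 -> Gb3
G#3 -> Ab2
B4 -> Cb4
G#4 -> Ab3
G#5 -> Ab4

Eb3 Gb3 Ab2 Cb4 Ab3 Ab4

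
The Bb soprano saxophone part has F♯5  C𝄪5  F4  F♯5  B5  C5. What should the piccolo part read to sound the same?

First find concert pitch: the Bb soprano saxophone sounds a major second below written, so F♯5 C𝄪5 F4 F♯5 B5 C5 sounds E5 B#4 Eb4 E5 A5 Bb4.
Then write for piccolo: it sounds a perfect octave above written, so the part must be a perfect octave below concert.
E5 → E4
B#4 → B#3
Eb4 → Eb3
E5 → E4
A5 → A4
Bb4 → Bb3

E4 B#3 Eb3 E4 A4 Bb3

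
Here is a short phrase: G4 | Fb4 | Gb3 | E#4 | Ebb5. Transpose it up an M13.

E6 Db6 Eb5 C##6 Cb7

G4 → E6
Fb4 → Db6
Gb3 → Eb5
E#4 → C##6
Ebb5 → Cb7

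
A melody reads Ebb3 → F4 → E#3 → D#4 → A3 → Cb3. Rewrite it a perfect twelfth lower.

Abb1 Bb2 A#1 G#2 D2 Fb1

Ebb3 to Abb1
F4 to Bb2
E#3 to A#1
D#4 to G#2
A3 to D2
Cb3 to Fb1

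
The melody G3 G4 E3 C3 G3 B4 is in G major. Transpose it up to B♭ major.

Bb3 Bb4 G3 Eb3 Bb3 D5

From G up to B♭ is a minor third; apply that to each pitch.
G3 → Bb3
G4 → Bb4
E3 → G3
C3 → Eb3
G3 → Bb3
B4 → D5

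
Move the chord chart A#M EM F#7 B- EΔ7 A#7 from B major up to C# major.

B#M F#M G#7 C#- F#Δ7 B#7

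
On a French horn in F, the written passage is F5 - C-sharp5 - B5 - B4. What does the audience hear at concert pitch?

Bb4 F#4 E5 E4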